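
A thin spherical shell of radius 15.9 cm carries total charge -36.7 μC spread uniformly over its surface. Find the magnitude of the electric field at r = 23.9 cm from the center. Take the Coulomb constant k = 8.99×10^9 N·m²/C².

Take a concentric spherical Gaussian surface of radius r = 23.9 cm (r > 15.9 cm).
The entire shell is enclosed: Q_enc = -3.67e-5 C.
Gauss's law: E·4πr² = Q_enc/ε₀.
E = k|Q_enc|/r² = (8.99×10^9)(3.67×10^-5)/(0.239)² = 5.78×10^6 N/C.

|E| = 5.78e6 N/C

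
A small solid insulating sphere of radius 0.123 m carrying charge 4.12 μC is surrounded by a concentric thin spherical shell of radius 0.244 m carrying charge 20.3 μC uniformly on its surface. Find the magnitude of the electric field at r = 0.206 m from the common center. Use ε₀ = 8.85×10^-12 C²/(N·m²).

E ≈ 8.73×10^5 N/C

Use a concentric Gaussian sphere at r = 0.206 m (between the bodies, 0.123 m < r < 0.244 m).
The shell at 0.244 m lies outside the Gaussian surface, so Q_enc = 4.12 μC = 4.12×10^-6 C.
Applying ∮E·dA = Q_enc/ε₀ with Φ = E(4πr²):
E = |Q_enc|/(4πε₀r²) = (4.12×10^-6)/(4π·8.85×10^-12·(0.206)²) = 8.73e5 N/C.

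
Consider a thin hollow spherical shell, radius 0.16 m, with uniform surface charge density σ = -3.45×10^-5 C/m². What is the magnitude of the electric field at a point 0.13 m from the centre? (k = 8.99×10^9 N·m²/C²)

By spherical symmetry E is radial; choose a Gaussian sphere of radius r = 0.13 m (inside the shell, r < 0.16 m).
All the charge is outside the Gaussian surface: Q_enc = 0, hence E = 0 everywhere inside the shell.

E = 0 (no enclosed charge)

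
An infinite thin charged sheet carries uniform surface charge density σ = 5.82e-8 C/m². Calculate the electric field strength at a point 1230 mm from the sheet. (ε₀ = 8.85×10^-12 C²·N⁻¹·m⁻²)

|E| = 3.29×10^3 N/C

By planar symmetry E is perpendicular to the sheet and uniform; use a Gaussian pillbox with flat faces of area A on each side of the sheet.
Flux Φ = 2EA and Q_enc = σA, so 2EA = σA/ε₀ ⇒ E = |σ|/(2ε₀), independent of distance.
E = |σ|/(2ε₀) = (5.82×10^-8)/(2·8.85×10^-12) = 3.29×10^3 N/C.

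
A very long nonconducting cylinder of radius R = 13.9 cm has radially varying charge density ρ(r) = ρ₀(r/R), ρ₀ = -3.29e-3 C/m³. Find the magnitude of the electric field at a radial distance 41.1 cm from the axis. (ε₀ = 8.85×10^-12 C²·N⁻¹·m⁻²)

|E| ≈ 5.83×10^6 V/m

Coaxial Gaussian cylinder, radius r = 41.1 cm, length L (r > R, full charge per length enclosed).
λ_enc = 2π ∫₀^R ρ₀(r'/R)^1 r' dr' = 2πρ₀R²/3 = -1.331×10^-4 C/m.
Gauss's law: E·2πrL = λ_enc L/ε₀.
E = |λ_enc|/(2πε₀r) = (1.331×10^-4)/(2π·8.85×10^-12·0.411) = 5.83×10^6 N/C.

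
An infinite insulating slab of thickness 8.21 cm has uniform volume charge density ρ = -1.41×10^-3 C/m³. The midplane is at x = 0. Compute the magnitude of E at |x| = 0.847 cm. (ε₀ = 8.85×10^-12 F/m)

E = 1.35×10^6 N/C

By symmetry E is perpendicular to the slab. A Gaussian pillbox from −0.847 cm to +0.847 cm (face area A) lies entirely within the slab.
Q_enc = ρ·(2x)·A and flux = 2EA, so 2EA = 2ρxA/ε₀ ⇒ E = |ρ|x/ε₀.
E = (1.41×10^-3)(0.00847)/(8.85×10^-12) = 1.35×10^6 N/C.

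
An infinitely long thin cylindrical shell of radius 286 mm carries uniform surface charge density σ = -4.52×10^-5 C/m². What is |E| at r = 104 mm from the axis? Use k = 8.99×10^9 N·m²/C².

Coaxial Gaussian cylinder, radius r = 104 mm, length L (r < 286 mm, inside the shell).
No charge is enclosed, so Gauss's law gives E·2πrL = 0 ⇒ E = 0.

E = 0 (no enclosed charge)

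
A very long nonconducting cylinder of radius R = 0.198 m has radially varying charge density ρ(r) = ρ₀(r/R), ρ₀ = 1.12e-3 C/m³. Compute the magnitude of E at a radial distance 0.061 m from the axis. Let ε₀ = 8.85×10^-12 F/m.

By cylindrical symmetry E is radial; use a coaxial Gaussian cylinder of radius 0.061 m and length L (r < R).
λ_enc = ∫₀^r ρ(r')·2πr' dr' = (2πρ₀/R)·r^3/3 = 2.689e-6 C/m.
Since E is radial and uniform over the curved surface, Φ = E·2πrL = Q_enc/ε₀ = λ_enc L/ε₀.
E = |λ_enc|/(2πε₀r) = (2.689e-6)/(2π·8.85×10^-12·0.061) = 7.93e5 N/C.

7.93×10^5 N/C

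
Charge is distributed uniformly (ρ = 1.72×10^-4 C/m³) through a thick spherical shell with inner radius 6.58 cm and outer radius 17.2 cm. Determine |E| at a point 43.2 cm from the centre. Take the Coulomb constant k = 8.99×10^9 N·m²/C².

Use a concentric Gaussian sphere at r = 43.2 cm (r > 17.2 cm, enclosing the whole shell).
Q_enc = ρ·(4π/3)(b³ − a³) = (1.72×10^-4)·(4π/3)·((0.172)³ − (0.0658)³) = 3.461e-6 C.
Gauss's law: E·4πr² = Q_enc/ε₀.
E = k|Q_enc|/r² = (8.99×10^9)(3.461×10^-6)/(0.432)² = 1.67×10^5 N/C.

1.67e5 N/C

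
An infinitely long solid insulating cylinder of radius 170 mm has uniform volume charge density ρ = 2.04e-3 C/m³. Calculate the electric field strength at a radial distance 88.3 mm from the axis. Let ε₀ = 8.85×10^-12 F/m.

1.02e7 N/C

Take a coaxial cylindrical Gaussian surface of radius r = 88.3 mm and length L (r < R).
Enclosed charge per unit length: λ_enc = ρ·πr² = (2.04e-3)π(0.0883)² = 4.997×10^-5 C/m.
Since E is radial and uniform over the curved surface, Φ = E·2πrL = Q_enc/ε₀ = λ_enc L/ε₀.
E = |λ_enc|/(2πε₀r) = (4.997e-5)/(2π·8.85×10^-12·0.0883) = 1.02e7 N/C.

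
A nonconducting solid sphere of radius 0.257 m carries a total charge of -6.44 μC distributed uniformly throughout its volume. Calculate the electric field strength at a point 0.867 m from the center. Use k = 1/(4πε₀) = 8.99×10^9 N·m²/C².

E = 7.70e4 N/C

Take a concentric spherical Gaussian surface of radius r = 0.867 m (r > R, so the entire charge is enclosed).
Q_enc = -6.44 μC = -6.44×10^-6 C.
Gauss's law: E·4πr² = Q_enc/ε₀.
E = k|Q_enc|/r² = (8.99×10^9)(6.44×10^-6)/(0.867)² = 7.70×10^4 N/C.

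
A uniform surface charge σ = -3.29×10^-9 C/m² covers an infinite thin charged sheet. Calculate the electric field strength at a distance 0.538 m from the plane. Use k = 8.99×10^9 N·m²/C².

The symmetry is planar: E is normal to the sheet and the same magnitude on both sides. Take a pillbox straddling the sheet with end-cap area A.
Flux Φ = 2EA and Q_enc = σA, so 2EA = σA/ε₀ ⇒ E = |σ|/(2ε₀), independent of distance.
E = 2πk|σ| = 2π(8.99×10^9)(3.29e-9) = 186 N/C.

E ≈ 186 V/m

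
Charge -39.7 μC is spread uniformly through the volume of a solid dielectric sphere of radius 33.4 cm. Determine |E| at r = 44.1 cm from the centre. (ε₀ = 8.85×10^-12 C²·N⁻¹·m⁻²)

E = 1.84×10^6 N/C

Symmetry ⇒ E = E(r) r̂. Gaussian sphere of radius r = 44.1 cm (r > R, so the entire charge is enclosed).
Q_enc = -39.7 μC = -3.97×10^-5 C.
Applying ∮E·dA = Q_enc/ε₀ with Φ = E(4πr²):
E = |Q_enc|/(4πε₀r²) = (3.97×10^-5)/(4π·8.85×10^-12·(0.441)²) = 1.84×10^6 N/C.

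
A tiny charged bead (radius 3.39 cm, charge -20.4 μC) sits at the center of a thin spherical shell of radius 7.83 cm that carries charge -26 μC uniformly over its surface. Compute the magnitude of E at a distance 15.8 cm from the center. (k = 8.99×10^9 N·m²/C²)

By spherical symmetry E is radial; choose a Gaussian sphere of radius r = 15.8 cm (r > 7.83 cm, enclosing both).
Q_enc = (-20.4 μC) + (-26 μC) = -4.64×10^-5 C.
By Gauss's law, ∮E·dA = E·4πr² = Q_enc/ε₀.
E = k|Q_enc|/r² = (8.99×10^9)(4.64×10^-5)/(0.158)² = 1.67×10^7 N/C.

E = 1.67e7 N/C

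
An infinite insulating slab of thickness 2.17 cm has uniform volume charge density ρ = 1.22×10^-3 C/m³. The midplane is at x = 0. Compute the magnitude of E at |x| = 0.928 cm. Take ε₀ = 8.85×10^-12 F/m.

1.28e6 N/C

By symmetry E is perpendicular to the slab. A Gaussian pillbox from −0.928 cm to +0.928 cm (face area A) lies entirely within the slab.
Q_enc = ρ·(2x)·A and flux = 2EA, so 2EA = 2ρxA/ε₀ ⇒ E = |ρ|x/ε₀.
E = (1.22×10^-3)(0.00928)/(8.85×10^-12) = 1.28×10^6 N/C.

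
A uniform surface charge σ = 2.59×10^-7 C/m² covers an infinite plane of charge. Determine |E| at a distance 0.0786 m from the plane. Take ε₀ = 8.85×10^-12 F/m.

|E| ≈ 1.46×10^4 N/C

Choose a cylindrical pillbox piercing the sheet, end faces (area A) parallel to it.
Only the two end caps contribute flux: Φ = 2EA. With Q_enc = σA, Gauss's law gives E = |σ|/(2ε₀).
E = |σ|/(2ε₀) = (2.59×10^-7)/(2·8.85×10^-12) = 1.46×10^4 N/C.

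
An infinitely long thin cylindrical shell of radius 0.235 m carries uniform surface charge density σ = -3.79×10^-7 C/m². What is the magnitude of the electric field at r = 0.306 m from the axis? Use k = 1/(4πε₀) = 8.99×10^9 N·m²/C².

3.29×10^4 V/m

Choose a coaxial cylinder of radius r = 0.306 m (arbitrary length L) as the Gaussian surface (r > 0.235 m).
The whole shell is enclosed: λ_enc = σ·2πR = (-3.79×10^-7)·2π·(0.235) = -5.596e-7 C/m.
Applying ∮E·dA = Q_enc/ε₀ with the end caps contributing no flux:
E = 2k|λ_enc|/r = 2(8.99×10^9)(5.596×10^-7)/(0.306) = 3.29×10^4 N/C.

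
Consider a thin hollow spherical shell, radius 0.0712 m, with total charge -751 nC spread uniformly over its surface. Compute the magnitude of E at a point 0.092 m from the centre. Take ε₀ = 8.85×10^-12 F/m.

E = 7.98×10^5 V/m

By spherical symmetry E is radial; choose a Gaussian sphere of radius r = 0.092 m (r > 0.0712 m).
The entire shell is enclosed: Q_enc = -7.51×10^-7 C.
By Gauss's law, ∮E·dA = E·4πr² = Q_enc/ε₀.
E = |Q_enc|/(4πε₀r²) = (7.51×10^-7)/(4π·8.85×10^-12·(0.092)²) = 7.98×10^5 N/C.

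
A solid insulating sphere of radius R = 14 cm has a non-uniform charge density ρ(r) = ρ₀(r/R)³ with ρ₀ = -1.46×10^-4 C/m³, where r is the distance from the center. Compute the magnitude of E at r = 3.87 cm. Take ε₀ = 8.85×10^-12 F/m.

By spherical symmetry E is radial; choose a Gaussian sphere of radius r = 3.87 cm (r < R).
Q_enc = ∫₀^r ρ(r')·4πr'² dr' = (4πρ₀/R³) ∫₀^r r'^5 dr' = 4πρ₀ r^6/(6·R³) = -3.744×10^-10 C.
Applying ∮E·dA = Q_enc/ε₀ with Φ = E(4πr²):
E = |Q_enc|/(4πε₀r²) = (3.744×10^-10)/(4π·8.85×10^-12·(0.0387)²) = 2.25×10^3 N/C.

E = 2.25×10^3 N/C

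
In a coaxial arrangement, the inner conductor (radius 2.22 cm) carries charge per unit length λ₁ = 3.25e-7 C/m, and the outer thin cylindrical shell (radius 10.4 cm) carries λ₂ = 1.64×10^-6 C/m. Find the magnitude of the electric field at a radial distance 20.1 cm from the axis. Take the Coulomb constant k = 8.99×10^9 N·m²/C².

Choose a coaxial cylinder of radius r = 20.1 cm (arbitrary length L) as the Gaussian surface (r > 10.4 cm, enclosing both).
λ_enc = λ₁ + λ₂ = (3.25×10^-7) + (1.64e-6) = 1.965e-6 C/m.
Applying ∮E·dA = Q_enc/ε₀ with the end caps contributing no flux:
E = 2k|λ_enc|/r = 2(8.99×10^9)(1.965×10^-6)/(0.201) = 1.76×10^5 N/C.

|E| ≈ 1.76×10^5 N/C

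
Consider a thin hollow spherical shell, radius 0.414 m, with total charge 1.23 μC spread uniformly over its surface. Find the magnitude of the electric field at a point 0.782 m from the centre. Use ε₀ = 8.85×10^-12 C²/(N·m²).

|E| = 1.81×10^4 N/C

Symmetry ⇒ E = E(r) r̂. Gaussian sphere of radius r = 0.782 m (r > 0.414 m).
The entire shell is enclosed: Q_enc = 1.23e-6 C.
Gauss's law: E·4πr² = Q_enc/ε₀.
E = |Q_enc|/(4πε₀r²) = (1.23×10^-6)/(4π·8.85×10^-12·(0.782)²) = 1.81×10^4 N/C.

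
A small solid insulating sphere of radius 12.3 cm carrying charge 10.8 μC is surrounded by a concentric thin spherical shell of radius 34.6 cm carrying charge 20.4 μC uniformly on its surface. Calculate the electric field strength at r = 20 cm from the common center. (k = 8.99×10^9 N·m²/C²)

Symmetry ⇒ E = E(r) r̂. Gaussian sphere of radius r = 20 cm (between the bodies, 12.3 cm < r < 34.6 cm).
Only the inner charge is enclosed; the outer shell contributes nothing inside itself. Q_enc = 10.8 μC = 1.08×10^-5 C.
Gauss's law: E·4πr² = Q_enc/ε₀.
E = k|Q_enc|/r² = (8.99×10^9)(1.08×10^-5)/(0.2)² = 2.43e6 N/C.

|E| = 2.43×10^6 N/C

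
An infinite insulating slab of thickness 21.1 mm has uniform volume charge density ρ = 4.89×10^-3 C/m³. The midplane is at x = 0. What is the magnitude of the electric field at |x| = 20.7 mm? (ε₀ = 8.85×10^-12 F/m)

The point |x| = 20.7 mm lies outside the slab (half-thickness 0.01055 m). A symmetric pillbox spanning the full slab encloses Q_enc = ρ·d·A.
Flux = 2EA ⇒ E = |ρ|d/(2ε₀), independent of distance outside.
E = (4.89e-3)(0.0211)/(2·8.85×10^-12) = 5.83×10^6 N/C.

5.83×10^6 V/m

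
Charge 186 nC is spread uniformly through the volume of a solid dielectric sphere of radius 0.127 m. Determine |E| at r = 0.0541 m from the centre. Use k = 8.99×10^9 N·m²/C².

Take a concentric spherical Gaussian surface of radius r = 0.0541 m (r < R).
For a uniform sphere the enclosed fraction is (r/R)³, so Q_enc = (186 nC)(0.0541/0.127)³ = 1.438×10^-8 C.
By Gauss's law, ∮E·dA = E·4πr² = Q_enc/ε₀.
E = k|Q_enc|/r² = (8.99×10^9)(1.438×10^-8)/(0.0541)² = 4.42e4 N/C.

E = 4.42e4 N/C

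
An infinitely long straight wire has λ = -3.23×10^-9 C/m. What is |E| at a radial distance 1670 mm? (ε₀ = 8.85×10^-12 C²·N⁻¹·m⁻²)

Take a coaxial cylindrical Gaussian surface of radius r = 1670 mm and length L.
Q_enc = λL, so λ_enc = -3.23×10^-9 C/m.
By Gauss's law (flux through the curved wall only), E·2πrL = λ_enc L/ε₀.
E = |λ_enc|/(2πε₀r) = (3.23×10^-9)/(2π·8.85×10^-12·1.67) = 34.8 N/C.

|E| ≈ 34.8 V/m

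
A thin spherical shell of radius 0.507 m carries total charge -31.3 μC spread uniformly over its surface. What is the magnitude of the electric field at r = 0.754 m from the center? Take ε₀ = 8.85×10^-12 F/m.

Use a concentric Gaussian sphere at r = 0.754 m (r > 0.507 m).
The entire shell is enclosed: Q_enc = -3.13×10^-5 C.
Applying ∮E·dA = Q_enc/ε₀ with Φ = E(4πr²):
E = |Q_enc|/(4πε₀r²) = (3.13×10^-5)/(4π·8.85×10^-12·(0.754)²) = 4.95e5 N/C.

E = 4.95×10^5 N/C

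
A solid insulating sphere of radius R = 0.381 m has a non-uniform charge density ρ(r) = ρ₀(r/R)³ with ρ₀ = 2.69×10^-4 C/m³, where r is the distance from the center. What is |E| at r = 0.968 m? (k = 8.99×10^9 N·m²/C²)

By spherical symmetry E is radial; choose a Gaussian sphere of radius r = 0.968 m (r > R, all charge enclosed).
Q_enc = 4π ∫₀^R ρ₀(r'/R)^3 r'² dr' = 4πρ₀R³/6 = 3.116×10^-5 C.
By Gauss's law, ∮E·dA = E·4πr² = Q_enc/ε₀.
E = k|Q_enc|/r² = (8.99×10^9)(3.116×10^-5)/(0.968)² = 2.99×10^5 N/C.

|E| = 2.99×10^5 V/m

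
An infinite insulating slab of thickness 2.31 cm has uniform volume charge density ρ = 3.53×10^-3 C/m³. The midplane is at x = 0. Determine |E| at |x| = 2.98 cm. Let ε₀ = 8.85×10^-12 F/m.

|E| = 4.61e6 V/m

The point |x| = 2.98 cm lies outside the slab (half-thickness 0.01155 m). A symmetric pillbox spanning the full slab encloses Q_enc = ρ·d·A.
Flux = 2EA ⇒ E = |ρ|d/(2ε₀), independent of distance outside.
E = (3.53e-3)(0.0231)/(2·8.85×10^-12) = 4.61×10^6 N/C.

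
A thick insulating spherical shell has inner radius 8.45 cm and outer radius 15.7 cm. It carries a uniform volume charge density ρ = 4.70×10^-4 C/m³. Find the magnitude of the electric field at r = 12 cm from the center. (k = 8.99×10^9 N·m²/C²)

Use a concentric Gaussian sphere at r = 12 cm (within the shell material, 8.45 cm < r < 15.7 cm).
Enclosed charge is the volume from a to r: Q_enc = (4π/3)ρ(r³ − a³) = 2.214×10^-6 C.
Since E is radial and uniform over the Gaussian sphere, Φ = E·4πr² = Q_enc/ε₀.
E = k|Q_enc|/r² = (8.99×10^9)(2.214e-6)/(0.12)² = 1.38×10^6 N/C.

|E| ≈ 1.38e6 V/m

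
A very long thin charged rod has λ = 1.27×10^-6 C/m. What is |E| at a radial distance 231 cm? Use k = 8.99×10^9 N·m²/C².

E ≈ 9.89×10^3 N/C

Choose a coaxial cylinder of radius r = 231 cm (arbitrary length L) as the Gaussian surface.
Q_enc = λL, so λ_enc = 1.27×10^-6 C/m.
Applying ∮E·dA = Q_enc/ε₀ with the end caps contributing no flux:
E = 2k|λ_enc|/r = 2(8.99×10^9)(1.27e-6)/(2.31) = 9.89e3 N/C.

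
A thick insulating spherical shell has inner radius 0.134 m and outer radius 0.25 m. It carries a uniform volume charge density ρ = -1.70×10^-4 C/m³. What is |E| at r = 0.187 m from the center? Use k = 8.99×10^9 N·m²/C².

E = 7.57×10^5 N/C

Use a concentric Gaussian sphere at r = 0.187 m (within the shell material, 0.134 m < r < 0.25 m).
Enclosed charge is the volume from a to r: Q_enc = (4π/3)ρ(r³ − a³) = -2.943×10^-6 C.
By Gauss's law, ∮E·dA = E·4πr² = Q_enc/ε₀.
E = k|Q_enc|/r² = (8.99×10^9)(2.943×10^-6)/(0.187)² = 7.57×10^5 N/C.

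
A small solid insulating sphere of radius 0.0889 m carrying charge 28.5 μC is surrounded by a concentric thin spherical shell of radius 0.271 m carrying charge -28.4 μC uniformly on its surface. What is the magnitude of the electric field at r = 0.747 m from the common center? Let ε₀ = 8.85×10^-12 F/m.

|E| ≈ 1.61×10^3 V/m

Take a concentric spherical Gaussian surface of radius r = 0.747 m (r > 0.271 m, enclosing both).
Q_enc = (28.5 μC) + (-28.4 μC) = 1.00×10^-7 C.
Gauss's law: E·4πr² = Q_enc/ε₀.
E = |Q_enc|/(4πε₀r²) = (1.00×10^-7)/(4π·8.85×10^-12·(0.747)²) = 1.61×10^3 N/C.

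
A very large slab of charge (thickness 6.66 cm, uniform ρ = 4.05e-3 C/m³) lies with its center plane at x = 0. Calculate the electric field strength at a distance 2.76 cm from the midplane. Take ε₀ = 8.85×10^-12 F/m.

By symmetry E is perpendicular to the slab. A Gaussian pillbox from −2.76 cm to +2.76 cm (face area A) lies entirely within the slab.
Q_enc = ρ·(2x)·A and flux = 2EA, so 2EA = 2ρxA/ε₀ ⇒ E = |ρ|x/ε₀.
E = (4.05×10^-3)(0.0276)/(8.85×10^-12) = 1.26×10^7 N/C.

1.26e7 N/C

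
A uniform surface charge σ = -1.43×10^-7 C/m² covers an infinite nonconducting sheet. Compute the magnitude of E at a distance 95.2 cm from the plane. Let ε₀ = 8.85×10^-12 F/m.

By planar symmetry E is perpendicular to the sheet and uniform; use a Gaussian pillbox with flat faces of area A on each side of the sheet.
Flux Φ = 2EA and Q_enc = σA, so 2EA = σA/ε₀ ⇒ E = |σ|/(2ε₀), independent of distance.
E = |σ|/(2ε₀) = (1.43e-7)/(2·8.85×10^-12) = 8.08e3 N/C.

|E| ≈ 8.08×10^3 N/C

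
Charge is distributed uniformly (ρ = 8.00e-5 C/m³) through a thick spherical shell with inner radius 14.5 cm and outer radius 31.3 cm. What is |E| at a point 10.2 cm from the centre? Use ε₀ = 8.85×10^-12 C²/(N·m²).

Use a concentric Gaussian sphere at r = 10.2 cm (r < 14.5 cm, inside the empty cavity).
No charge is enclosed, so by Gauss's law E·4πr² = 0 ⇒ E = 0.

E = 0 (no enclosed charge)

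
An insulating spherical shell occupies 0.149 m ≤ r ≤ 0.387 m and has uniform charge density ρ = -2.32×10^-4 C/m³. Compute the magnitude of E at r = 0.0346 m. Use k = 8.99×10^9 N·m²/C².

By spherical symmetry E is radial; choose a Gaussian sphere of radius r = 0.0346 m (r < 0.149 m, inside the empty cavity).
No charge is enclosed, so by Gauss's law E·4πr² = 0 ⇒ E = 0.

|E| = 0 N/C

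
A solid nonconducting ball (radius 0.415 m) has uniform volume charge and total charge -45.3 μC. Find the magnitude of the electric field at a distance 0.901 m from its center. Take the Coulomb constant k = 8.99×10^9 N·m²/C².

|E| = 5.02×10^5 N/C

Symmetry ⇒ E = E(r) r̂. Gaussian sphere of radius r = 0.901 m (r > R, so the entire charge is enclosed).
Q_enc = -45.3 μC = -4.53×10^-5 C.
Applying ∮E·dA = Q_enc/ε₀ with Φ = E(4πr²):
E = k|Q_enc|/r² = (8.99×10^9)(4.53×10^-5)/(0.901)² = 5.02×10^5 N/C.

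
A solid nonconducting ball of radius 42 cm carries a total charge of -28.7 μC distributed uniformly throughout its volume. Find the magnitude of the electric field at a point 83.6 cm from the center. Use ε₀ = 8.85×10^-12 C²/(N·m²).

3.69e5 N/C

Symmetry ⇒ E = E(r) r̂. Gaussian sphere of radius r = 83.6 cm (r > R, so the entire charge is enclosed).
Q_enc = -28.7 μC = -2.87×10^-5 C.
Gauss's law: E·4πr² = Q_enc/ε₀.
E = |Q_enc|/(4πε₀r²) = (2.87e-5)/(4π·8.85×10^-12·(0.836)²) = 3.69e5 N/C.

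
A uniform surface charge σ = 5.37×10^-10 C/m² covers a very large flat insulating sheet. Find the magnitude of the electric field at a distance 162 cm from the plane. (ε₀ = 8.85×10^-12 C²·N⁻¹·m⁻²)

|E| ≈ 30.3 N/C

The symmetry is planar: E is normal to the sheet and the same magnitude on both sides. Take a pillbox straddling the sheet with end-cap area A.
Only the two end caps contribute flux: Φ = 2EA. With Q_enc = σA, Gauss's law gives E = |σ|/(2ε₀).
E = |σ|/(2ε₀) = (5.37e-10)/(2·8.85×10^-12) = 30.3 N/C.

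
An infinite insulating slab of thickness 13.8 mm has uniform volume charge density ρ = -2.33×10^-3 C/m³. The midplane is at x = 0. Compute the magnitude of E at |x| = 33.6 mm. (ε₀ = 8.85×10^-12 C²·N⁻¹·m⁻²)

The point |x| = 33.6 mm lies outside the slab (half-thickness 0.0069 m). A symmetric pillbox spanning the full slab encloses Q_enc = ρ·d·A.
Flux = 2EA ⇒ E = |ρ|d/(2ε₀), independent of distance outside.
E = (2.33e-3)(0.0138)/(2·8.85×10^-12) = 1.82×10^6 N/C.

|E| = 1.82×10^6 N/C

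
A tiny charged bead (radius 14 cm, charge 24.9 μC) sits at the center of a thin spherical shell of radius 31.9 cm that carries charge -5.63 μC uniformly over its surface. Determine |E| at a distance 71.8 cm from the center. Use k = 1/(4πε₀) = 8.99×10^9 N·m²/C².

Take a concentric spherical Gaussian surface of radius r = 71.8 cm (r > 31.9 cm, enclosing both).
Q_enc = (24.9 μC) + (-5.63 μC) = 1.927e-5 C.
Gauss's law: E·4πr² = Q_enc/ε₀.
E = k|Q_enc|/r² = (8.99×10^9)(1.927×10^-5)/(0.718)² = 3.36e5 N/C.

|E| ≈ 3.36e5 N/C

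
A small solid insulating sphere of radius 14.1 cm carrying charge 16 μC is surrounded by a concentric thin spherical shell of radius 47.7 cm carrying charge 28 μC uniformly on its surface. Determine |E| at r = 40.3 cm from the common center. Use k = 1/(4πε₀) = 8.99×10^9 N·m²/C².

Symmetry ⇒ E = E(r) r̂. Gaussian sphere of radius r = 40.3 cm (between the bodies, 14.1 cm < r < 47.7 cm).
Only the inner charge is enclosed; the outer shell contributes nothing inside itself. Q_enc = 16 μC = 1.60e-5 C.
By Gauss's law, ∮E·dA = E·4πr² = Q_enc/ε₀.
E = k|Q_enc|/r² = (8.99×10^9)(1.60e-5)/(0.403)² = 8.86×10^5 N/C.

8.86e5 N/C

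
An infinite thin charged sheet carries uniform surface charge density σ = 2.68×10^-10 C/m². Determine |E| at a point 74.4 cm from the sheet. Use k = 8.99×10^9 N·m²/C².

E = 15.1 V/m

By planar symmetry E is perpendicular to the sheet and uniform; use a Gaussian pillbox with flat faces of area A on each side of the sheet.
Only the two end caps contribute flux: Φ = 2EA. With Q_enc = σA, Gauss's law gives E = |σ|/(2ε₀).
E = 2πk|σ| = 2π(8.99×10^9)(2.68×10^-10) = 15.1 N/C.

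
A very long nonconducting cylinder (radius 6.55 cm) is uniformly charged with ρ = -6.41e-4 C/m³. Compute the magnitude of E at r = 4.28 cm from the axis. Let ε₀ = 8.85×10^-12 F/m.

|E| ≈ 1.55e6 V/m

Coaxial Gaussian cylinder, radius r = 4.28 cm, length L (r < R).
Charge inside radius r per length L is ρ·πr²·L, so λ_enc = ρπr² = -3.689e-6 C/m.
Applying ∮E·dA = Q_enc/ε₀ with the end caps contributing no flux:
E = |λ_enc|/(2πε₀r) = (3.689e-6)/(2π·8.85×10^-12·0.0428) = 1.55e6 N/C.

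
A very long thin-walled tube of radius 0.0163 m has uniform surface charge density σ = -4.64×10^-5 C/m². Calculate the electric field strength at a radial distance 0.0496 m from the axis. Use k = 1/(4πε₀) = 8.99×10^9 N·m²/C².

E = 1.72×10^6 N/C

By cylindrical symmetry E is radial; use a coaxial Gaussian cylinder of radius 0.0496 m and length L (r > 0.0163 m).
The whole shell is enclosed: λ_enc = σ·2πR = (-4.64e-5)·2π·(0.0163) = -4.752×10^-6 C/m.
Gauss's law: E·2πrL = λ_enc L/ε₀.
E = 2k|λ_enc|/r = 2(8.99×10^9)(4.752e-6)/(0.0496) = 1.72×10^6 N/C.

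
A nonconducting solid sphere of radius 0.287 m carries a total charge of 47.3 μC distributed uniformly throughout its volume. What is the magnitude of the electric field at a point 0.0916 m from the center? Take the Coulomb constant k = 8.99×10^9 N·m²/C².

Take a concentric spherical Gaussian surface of radius r = 0.0916 m (r < R).
For a uniform sphere the enclosed fraction is (r/R)³, so Q_enc = (47.3 μC)(0.0916/0.287)³ = 1.538×10^-6 C.
Applying ∮E·dA = Q_enc/ε₀ with Φ = E(4πr²):
E = k|Q_enc|/r² = (8.99×10^9)(1.538×10^-6)/(0.0916)² = 1.65×10^6 N/C.

|E| = 1.65e6 N/C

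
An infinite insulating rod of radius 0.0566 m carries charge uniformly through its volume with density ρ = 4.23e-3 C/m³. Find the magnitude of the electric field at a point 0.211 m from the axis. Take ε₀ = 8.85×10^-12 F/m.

By cylindrical symmetry E is radial; use a coaxial Gaussian cylinder of radius 0.211 m and length L (r > 0.0566 m, full cross-section enclosed).
λ_enc = ρ·πR² = (4.23×10^-3)π(0.0566)² = 4.257×10^-5 C/m.
Since E is radial and uniform over the curved surface, Φ = E·2πrL = Q_enc/ε₀ = λ_enc L/ε₀.
E = |λ_enc|/(2πε₀r) = (4.257×10^-5)/(2π·8.85×10^-12·0.211) = 3.63e6 N/C.

E = 3.63e6 N/C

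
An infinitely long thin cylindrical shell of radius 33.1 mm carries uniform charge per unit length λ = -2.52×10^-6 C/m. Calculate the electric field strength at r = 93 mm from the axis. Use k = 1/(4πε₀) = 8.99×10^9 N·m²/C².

Coaxial Gaussian cylinder, radius r = 93 mm, length L (r > 33.1 mm).
The full line charge is enclosed: λ_enc = -2.52×10^-6 C/m.
By Gauss's law (flux through the curved wall only), E·2πrL = λ_enc L/ε₀.
E = 2k|λ_enc|/r = 2(8.99×10^9)(2.52×10^-6)/(0.093) = 4.87e5 N/C.

4.87e5 V/m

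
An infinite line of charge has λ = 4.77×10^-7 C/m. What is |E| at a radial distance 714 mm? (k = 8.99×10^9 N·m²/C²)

Choose a coaxial cylinder of radius r = 714 mm (arbitrary length L) as the Gaussian surface.
Q_enc = λL, so λ_enc = 4.77e-7 C/m.
Applying ∮E·dA = Q_enc/ε₀ with the end caps contributing no flux:
E = 2k|λ_enc|/r = 2(8.99×10^9)(4.77e-7)/(0.714) = 1.20e4 N/C.

|E| = 1.20e4 N/C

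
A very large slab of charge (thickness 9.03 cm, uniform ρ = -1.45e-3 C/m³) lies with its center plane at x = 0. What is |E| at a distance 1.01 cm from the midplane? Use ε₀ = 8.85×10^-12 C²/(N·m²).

|E| = 1.65×10^6 N/C

By symmetry E is perpendicular to the slab. A Gaussian pillbox from −1.01 cm to +1.01 cm (face area A) lies entirely within the slab.
Q_enc = ρ·(2x)·A and flux = 2EA, so 2EA = 2ρxA/ε₀ ⇒ E = |ρ|x/ε₀.
E = (1.45×10^-3)(0.0101)/(8.85×10^-12) = 1.65e6 N/C.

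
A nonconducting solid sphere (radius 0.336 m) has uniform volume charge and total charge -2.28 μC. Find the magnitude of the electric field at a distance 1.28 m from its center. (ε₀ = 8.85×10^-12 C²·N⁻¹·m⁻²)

By spherical symmetry E is radial; choose a Gaussian sphere of radius r = 1.28 m (r > R, so the entire charge is enclosed).
Q_enc = -2.28 μC = -2.28×10^-6 C.
Gauss's law: E·4πr² = Q_enc/ε₀.
E = |Q_enc|/(4πε₀r²) = (2.28e-6)/(4π·8.85×10^-12·(1.28)²) = 1.25×10^4 N/C.

E ≈ 1.25×10^4 N/C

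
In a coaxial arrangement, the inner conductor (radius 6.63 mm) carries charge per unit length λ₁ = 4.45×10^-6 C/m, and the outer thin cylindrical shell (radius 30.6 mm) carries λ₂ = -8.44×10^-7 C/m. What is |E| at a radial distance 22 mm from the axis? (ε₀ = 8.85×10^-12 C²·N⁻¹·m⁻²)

By cylindrical symmetry E is radial; use a coaxial Gaussian cylinder of radius 22 mm and length L (between the conductors, 6.63 mm < r < 30.6 mm).
The shell at 30.6 mm lies outside the Gaussian surface, so λ_enc = λ₁ = 4.45×10^-6 C/m.
Gauss's law: E·2πrL = λ_enc L/ε₀.
E = |λ_enc|/(2πε₀r) = (4.45×10^-6)/(2π·8.85×10^-12·0.022) = 3.64×10^6 N/C.

|E| ≈ 3.64×10^6 V/m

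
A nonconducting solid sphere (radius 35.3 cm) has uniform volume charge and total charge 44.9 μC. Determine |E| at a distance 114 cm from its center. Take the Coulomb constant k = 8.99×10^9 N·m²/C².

Use a concentric Gaussian sphere at r = 114 cm (r > R, so the entire charge is enclosed).
Q_enc = 44.9 μC = 4.49×10^-5 C.
Since E is radial and uniform over the Gaussian sphere, Φ = E·4πr² = Q_enc/ε₀.
E = k|Q_enc|/r² = (8.99×10^9)(4.49e-5)/(1.14)² = 3.11e5 N/C.

|E| ≈ 3.11×10^5 V/m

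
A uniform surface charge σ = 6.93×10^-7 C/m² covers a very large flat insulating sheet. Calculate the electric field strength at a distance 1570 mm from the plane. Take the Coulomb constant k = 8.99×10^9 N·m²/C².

By planar symmetry E is perpendicular to the sheet and uniform; use a Gaussian pillbox with flat faces of area A on each side of the sheet.
Flux Φ = 2EA and Q_enc = σA, so 2EA = σA/ε₀ ⇒ E = |σ|/(2ε₀), independent of distance.
E = 2πk|σ| = 2π(8.99×10^9)(6.93×10^-7) = 3.91e4 N/C.

3.91×10^4 N/C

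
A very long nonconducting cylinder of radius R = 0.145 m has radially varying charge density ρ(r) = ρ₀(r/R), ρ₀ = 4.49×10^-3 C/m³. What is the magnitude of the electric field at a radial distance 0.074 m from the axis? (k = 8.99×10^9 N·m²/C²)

6.39×10^6 V/m

By cylindrical symmetry E is radial; use a coaxial Gaussian cylinder of radius 0.074 m and length L (r < R).
Integrating ρ over the cross-section to radius r: λ_enc = (2πρ₀/R) ∫₀^r r'^2 dr' = 2πρ₀ r^3/(3·R) = 2.628×10^-5 C/m.
Gauss's law: E·2πrL = λ_enc L/ε₀.
E = 2k|λ_enc|/r = 2(8.99×10^9)(2.628×10^-5)/(0.074) = 6.39×10^6 N/C.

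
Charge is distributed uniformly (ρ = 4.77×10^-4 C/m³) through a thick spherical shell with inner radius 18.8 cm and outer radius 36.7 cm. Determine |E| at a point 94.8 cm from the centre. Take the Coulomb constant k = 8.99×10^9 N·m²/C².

|E| = 8.55×10^5 N/C

By spherical symmetry E is radial; choose a Gaussian sphere of radius r = 94.8 cm (r > 36.7 cm, enclosing the whole shell).
Q_enc = ρ·(4π/3)(b³ − a³) = (4.77e-4)·(4π/3)·((0.367)³ − (0.188)³) = 8.549e-5 C.
Applying ∮E·dA = Q_enc/ε₀ with Φ = E(4πr²):
E = k|Q_enc|/r² = (8.99×10^9)(8.549×10^-5)/(0.948)² = 8.55×10^5 N/C.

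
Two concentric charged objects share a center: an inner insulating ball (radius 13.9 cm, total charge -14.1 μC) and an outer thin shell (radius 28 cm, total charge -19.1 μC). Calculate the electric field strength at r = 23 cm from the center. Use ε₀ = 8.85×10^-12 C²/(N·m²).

2.40e6 N/C

Symmetry ⇒ E = E(r) r̂. Gaussian sphere of radius r = 23 cm (between the bodies, 13.9 cm < r < 28 cm).
Only the inner charge is enclosed; the outer shell contributes nothing inside itself. Q_enc = -14.1 μC = -1.41e-5 C.
By Gauss's law, ∮E·dA = E·4πr² = Q_enc/ε₀.
E = |Q_enc|/(4πε₀r²) = (1.41e-5)/(4π·8.85×10^-12·(0.23)²) = 2.40×10^6 N/C.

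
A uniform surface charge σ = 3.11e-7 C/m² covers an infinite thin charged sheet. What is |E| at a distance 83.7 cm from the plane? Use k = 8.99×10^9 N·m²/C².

The symmetry is planar: E is normal to the sheet and the same magnitude on both sides. Take a pillbox straddling the sheet with end-cap area A.
Only the two end caps contribute flux: Φ = 2EA. With Q_enc = σA, Gauss's law gives E = |σ|/(2ε₀).
E = 2πk|σ| = 2π(8.99×10^9)(3.11e-7) = 1.76×10^4 N/C.

|E| = 1.76×10^4 V/m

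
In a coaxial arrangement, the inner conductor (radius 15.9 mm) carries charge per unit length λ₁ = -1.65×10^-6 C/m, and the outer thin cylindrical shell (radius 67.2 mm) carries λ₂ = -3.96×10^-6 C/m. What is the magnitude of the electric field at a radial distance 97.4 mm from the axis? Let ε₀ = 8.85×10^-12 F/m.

|E| ≈ 1.04×10^6 N/C

By cylindrical symmetry E is radial; use a coaxial Gaussian cylinder of radius 97.4 mm and length L (r > 67.2 mm, enclosing both).
λ_enc = λ₁ + λ₂ = (-1.65×10^-6) + (-3.96e-6) = -5.61e-6 C/m.
By Gauss's law (flux through the curved wall only), E·2πrL = λ_enc L/ε₀.
E = |λ_enc|/(2πε₀r) = (5.61e-6)/(2π·8.85×10^-12·0.0974) = 1.04×10^6 N/C.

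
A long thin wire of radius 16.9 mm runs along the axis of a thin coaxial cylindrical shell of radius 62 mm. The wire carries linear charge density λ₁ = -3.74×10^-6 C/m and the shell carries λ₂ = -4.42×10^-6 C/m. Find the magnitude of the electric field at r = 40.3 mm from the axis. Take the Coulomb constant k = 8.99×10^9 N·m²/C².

E ≈ 1.67×10^6 V/m

Choose a coaxial cylinder of radius r = 40.3 mm (arbitrary length L) as the Gaussian surface (between the conductors, 16.9 mm < r < 62 mm).
The shell at 62 mm lies outside the Gaussian surface, so λ_enc = λ₁ = -3.74e-6 C/m.
Applying ∮E·dA = Q_enc/ε₀ with the end caps contributing no flux:
E = 2k|λ_enc|/r = 2(8.99×10^9)(3.74e-6)/(0.0403) = 1.67×10^6 N/C.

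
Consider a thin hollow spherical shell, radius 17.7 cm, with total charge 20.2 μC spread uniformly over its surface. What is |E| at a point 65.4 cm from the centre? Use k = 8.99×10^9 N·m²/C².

|E| ≈ 4.25×10^5 V/m

By spherical symmetry E is radial; choose a Gaussian sphere of radius r = 65.4 cm (r > 17.7 cm).
The entire shell is enclosed: Q_enc = 2.02×10^-5 C.
Applying ∮E·dA = Q_enc/ε₀ with Φ = E(4πr²):
E = k|Q_enc|/r² = (8.99×10^9)(2.02e-5)/(0.654)² = 4.25e5 N/C.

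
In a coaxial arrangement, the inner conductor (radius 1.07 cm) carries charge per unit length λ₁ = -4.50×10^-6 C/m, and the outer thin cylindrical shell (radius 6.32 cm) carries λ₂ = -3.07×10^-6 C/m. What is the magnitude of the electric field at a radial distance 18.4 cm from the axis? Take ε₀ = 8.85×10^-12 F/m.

By cylindrical symmetry E is radial; use a coaxial Gaussian cylinder of radius 18.4 cm and length L (r > 6.32 cm, enclosing both).
λ_enc = λ₁ + λ₂ = (-4.50×10^-6) + (-3.07×10^-6) = -7.57×10^-6 C/m.
By Gauss's law (flux through the curved wall only), E·2πrL = λ_enc L/ε₀.
E = |λ_enc|/(2πε₀r) = (7.57×10^-6)/(2π·8.85×10^-12·0.184) = 7.40×10^5 N/C.

7.40e5 V/m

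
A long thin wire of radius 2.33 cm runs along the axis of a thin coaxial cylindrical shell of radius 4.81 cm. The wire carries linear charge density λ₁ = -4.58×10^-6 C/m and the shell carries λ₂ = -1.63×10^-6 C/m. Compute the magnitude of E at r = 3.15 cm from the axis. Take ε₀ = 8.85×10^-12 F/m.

|E| = 2.61e6 V/m

Choose a coaxial cylinder of radius r = 3.15 cm (arbitrary length L) as the Gaussian surface (between the conductors, 2.33 cm < r < 4.81 cm).
Only the inner wire is enclosed; the outer shell contributes nothing inside itself. λ_enc = λ₁ = -4.58e-6 C/m.
Gauss's law: E·2πrL = λ_enc L/ε₀.
E = |λ_enc|/(2πε₀r) = (4.58×10^-6)/(2π·8.85×10^-12·0.0315) = 2.61×10^6 N/C.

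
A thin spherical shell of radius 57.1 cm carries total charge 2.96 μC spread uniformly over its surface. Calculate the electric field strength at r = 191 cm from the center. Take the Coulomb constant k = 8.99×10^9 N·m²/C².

Symmetry ⇒ E = E(r) r̂. Gaussian sphere of radius r = 191 cm (r > 57.1 cm).
The entire shell is enclosed: Q_enc = 2.96×10^-6 C.
Applying ∮E·dA = Q_enc/ε₀ with Φ = E(4πr²):
E = k|Q_enc|/r² = (8.99×10^9)(2.96×10^-6)/(1.91)² = 7.29×10^3 N/C.

E ≈ 7.29×10^3 N/C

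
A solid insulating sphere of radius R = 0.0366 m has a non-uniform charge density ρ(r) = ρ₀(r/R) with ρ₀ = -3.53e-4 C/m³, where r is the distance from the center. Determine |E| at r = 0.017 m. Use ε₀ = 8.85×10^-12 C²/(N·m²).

7.87e4 N/C

Take a concentric spherical Gaussian surface of radius r = 0.017 m (r < R).
Q_enc = ∫₀^r ρ(r')·4πr'² dr' = (4πρ₀/R) ∫₀^r r'^3 dr' = 4πρ₀ r^4/(4·R) = -2.531×10^-9 C.
Applying ∮E·dA = Q_enc/ε₀ with Φ = E(4πr²):
E = |Q_enc|/(4πε₀r²) = (2.531×10^-9)/(4π·8.85×10^-12·(0.017)²) = 7.87e4 N/C.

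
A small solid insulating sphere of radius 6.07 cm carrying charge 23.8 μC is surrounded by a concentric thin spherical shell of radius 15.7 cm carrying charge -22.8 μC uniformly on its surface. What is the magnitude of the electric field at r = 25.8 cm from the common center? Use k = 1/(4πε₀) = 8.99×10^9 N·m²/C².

Take a concentric spherical Gaussian surface of radius r = 25.8 cm (r > 15.7 cm, enclosing both).
Q_enc = (23.8 μC) + (-22.8 μC) = 1.00×10^-6 C.
By Gauss's law, ∮E·dA = E·4πr² = Q_enc/ε₀.
E = k|Q_enc|/r² = (8.99×10^9)(1.00×10^-6)/(0.258)² = 1.35e5 N/C.

|E| = 1.35×10^5 V/m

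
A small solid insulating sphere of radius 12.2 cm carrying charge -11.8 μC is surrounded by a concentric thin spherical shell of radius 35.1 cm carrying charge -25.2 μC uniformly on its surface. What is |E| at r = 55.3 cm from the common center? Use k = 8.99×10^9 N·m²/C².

|E| ≈ 1.09e6 N/C

By spherical symmetry E is radial; choose a Gaussian sphere of radius r = 55.3 cm (r > 35.1 cm, enclosing both).
Q_enc = (-11.8 μC) + (-25.2 μC) = -3.70×10^-5 C.
By Gauss's law, ∮E·dA = E·4πr² = Q_enc/ε₀.
E = k|Q_enc|/r² = (8.99×10^9)(3.70×10^-5)/(0.553)² = 1.09×10^6 N/C.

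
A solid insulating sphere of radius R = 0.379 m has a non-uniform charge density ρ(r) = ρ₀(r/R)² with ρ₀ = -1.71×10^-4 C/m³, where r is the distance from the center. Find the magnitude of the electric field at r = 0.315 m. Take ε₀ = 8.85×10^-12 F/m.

|E| ≈ 8.41×10^5 N/C

Use a concentric Gaussian sphere at r = 0.315 m (r < R).
Integrate the density: Q_enc = 4π ∫₀^r ρ₀(r'/R)^2 r'² dr' = 4πρ₀ r^5/(5·R²) = -9.279×10^-6 C.
By Gauss's law, ∮E·dA = E·4πr² = Q_enc/ε₀.
E = |Q_enc|/(4πε₀r²) = (9.279e-6)/(4π·8.85×10^-12·(0.315)²) = 8.41×10^5 N/C.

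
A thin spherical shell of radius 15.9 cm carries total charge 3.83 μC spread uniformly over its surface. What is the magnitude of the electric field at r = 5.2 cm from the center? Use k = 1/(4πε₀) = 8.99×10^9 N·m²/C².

Take a concentric spherical Gaussian surface of radius r = 5.2 cm (inside the shell, r < 15.9 cm).
No charge lies within this surface, so Q_enc = 0 and Gauss's law gives E·4πr² = 0 ⇒ E = 0.

E = 0 (no enclosed charge)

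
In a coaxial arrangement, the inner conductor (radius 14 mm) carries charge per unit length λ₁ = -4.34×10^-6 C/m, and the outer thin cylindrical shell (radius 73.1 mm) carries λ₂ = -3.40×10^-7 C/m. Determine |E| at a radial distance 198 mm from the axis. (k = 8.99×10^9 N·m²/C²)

E ≈ 4.25×10^5 N/C

Take a coaxial cylindrical Gaussian surface of radius r = 198 mm and length L (r > 73.1 mm, enclosing both).
λ_enc = λ₁ + λ₂ = (-4.34e-6) + (-3.40×10^-7) = -4.68e-6 C/m.
By Gauss's law (flux through the curved wall only), E·2πrL = λ_enc L/ε₀.
E = 2k|λ_enc|/r = 2(8.99×10^9)(4.68×10^-6)/(0.198) = 4.25×10^5 N/C.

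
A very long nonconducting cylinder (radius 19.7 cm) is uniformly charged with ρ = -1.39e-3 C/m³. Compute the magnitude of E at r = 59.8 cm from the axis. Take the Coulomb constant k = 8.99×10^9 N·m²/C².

Coaxial Gaussian cylinder, radius r = 59.8 cm, length L (r > 19.7 cm, full cross-section enclosed).
λ_enc = ρ·πR² = (-1.39×10^-3)π(0.197)² = -1.695e-4 C/m.
Since E is radial and uniform over the curved surface, Φ = E·2πrL = Q_enc/ε₀ = λ_enc L/ε₀.
E = 2k|λ_enc|/r = 2(8.99×10^9)(1.695×10^-4)/(0.598) = 5.10×10^6 N/C.

5.10×10^6 V/m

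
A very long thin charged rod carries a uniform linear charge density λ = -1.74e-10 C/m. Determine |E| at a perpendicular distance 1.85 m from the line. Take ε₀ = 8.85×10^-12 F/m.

By cylindrical symmetry E is radial; use a coaxial Gaussian cylinder of radius 1.85 m and length L.
Q_enc = λL, so λ_enc = -1.74e-10 C/m.
Since E is radial and uniform over the curved surface, Φ = E·2πrL = Q_enc/ε₀ = λ_enc L/ε₀.
E = |λ_enc|/(2πε₀r) = (1.74×10^-10)/(2π·8.85×10^-12·1.85) = 1.69 N/C.

E ≈ 1.69 V/m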